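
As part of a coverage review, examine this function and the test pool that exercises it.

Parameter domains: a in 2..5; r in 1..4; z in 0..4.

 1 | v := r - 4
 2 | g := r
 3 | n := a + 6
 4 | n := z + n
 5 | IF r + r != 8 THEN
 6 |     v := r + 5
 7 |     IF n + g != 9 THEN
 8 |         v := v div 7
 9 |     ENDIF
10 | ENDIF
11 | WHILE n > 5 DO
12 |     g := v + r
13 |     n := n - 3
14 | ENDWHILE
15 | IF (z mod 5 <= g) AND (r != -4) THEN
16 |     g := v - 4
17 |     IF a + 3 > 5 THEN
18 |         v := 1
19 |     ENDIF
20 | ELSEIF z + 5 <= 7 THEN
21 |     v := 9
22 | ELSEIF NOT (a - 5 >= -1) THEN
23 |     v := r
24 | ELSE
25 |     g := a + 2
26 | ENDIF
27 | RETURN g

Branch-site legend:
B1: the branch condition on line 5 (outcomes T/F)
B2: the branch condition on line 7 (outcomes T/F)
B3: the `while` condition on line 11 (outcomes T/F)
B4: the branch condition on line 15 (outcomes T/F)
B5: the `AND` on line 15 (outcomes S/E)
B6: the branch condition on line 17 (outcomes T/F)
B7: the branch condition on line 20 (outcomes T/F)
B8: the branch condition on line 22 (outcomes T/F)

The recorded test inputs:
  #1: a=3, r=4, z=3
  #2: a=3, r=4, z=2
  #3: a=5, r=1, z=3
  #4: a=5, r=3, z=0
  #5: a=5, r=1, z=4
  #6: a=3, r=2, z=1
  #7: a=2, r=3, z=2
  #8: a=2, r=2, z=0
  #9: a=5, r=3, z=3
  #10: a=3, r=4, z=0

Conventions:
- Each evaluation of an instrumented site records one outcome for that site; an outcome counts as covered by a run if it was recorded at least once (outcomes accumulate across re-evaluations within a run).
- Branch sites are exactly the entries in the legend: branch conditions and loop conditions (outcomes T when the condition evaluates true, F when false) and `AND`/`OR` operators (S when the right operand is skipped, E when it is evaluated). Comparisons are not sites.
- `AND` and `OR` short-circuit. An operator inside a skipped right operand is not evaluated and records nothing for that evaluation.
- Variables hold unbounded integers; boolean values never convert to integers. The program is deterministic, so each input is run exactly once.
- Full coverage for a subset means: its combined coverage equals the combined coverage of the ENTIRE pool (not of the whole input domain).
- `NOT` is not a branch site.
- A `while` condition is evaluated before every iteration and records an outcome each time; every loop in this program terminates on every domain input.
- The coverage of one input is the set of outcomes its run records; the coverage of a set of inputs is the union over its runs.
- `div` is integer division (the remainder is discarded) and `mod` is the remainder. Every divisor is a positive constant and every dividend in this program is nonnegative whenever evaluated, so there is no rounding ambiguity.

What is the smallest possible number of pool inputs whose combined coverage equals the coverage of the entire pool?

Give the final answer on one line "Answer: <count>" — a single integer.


#1 (a=3, r=4, z=3) -> B1->F, B3->T, B3->T, B3->T, B3->F, B5->E, B4->T, B6->T; covered: B1=F, B3=T, B3=F, B4=T, B5=E, B6=T
#2 (a=3, r=4, z=2) -> B1->F, B3->T, B3->T, B3->F, B5->E, B4->T, B6->T; covered: B1=F, B3=T, B3=F, B4=T, B5=E, B6=T
#3 (a=5, r=1, z=3) -> B1->T, B2->T, B3->T, B3->T, B3->T, B3->F, B5->S, B4->F, B7->F, B8->F; covered: B1=T, B2=T, B3=T, B3=F, B4=F, B5=S, B7=F, B8=F
#4 (a=5, r=3, z=0) -> B1->T, B2->T, B3->T, B3->T, B3->F, B5->E, B4->T, B6->T; covered: B1=T, B2=T, B3=T, B3=F, B4=T, B5=E, B6=T
#5 (a=5, r=1, z=4) -> B1->T, B2->T, B3->T, B3->T, B3->T, B3->T, B3->F, B5->S, B4->F, B7->F, B8->F; covered: B1=T, B2=T, B3=T, B3=F, B4=F, B5=S, B7=F, B8=F
#6 (a=3, r=2, z=1) -> B1->T, B2->T, B3->T, B3->T, B3->F, B5->E, B4->T, B6->T; covered: B1=T, B2=T, B3=T, B3=F, B4=T, B5=E, B6=T
#7 (a=2, r=3, z=2) -> B1->T, B2->T, B3->T, B3->T, B3->F, B5->E, B4->T, B6->F; covered: B1=T, B2=T, B3=T, B3=F, B4=T, B5=E, B6=F
#8 (a=2, r=2, z=0) -> B1->T, B2->T, B3->T, B3->F, B5->E, B4->T, B6->F; covered: B1=T, B2=T, B3=T, B3=F, B4=T, B5=E, B6=F
#9 (a=5, r=3, z=3) -> B1->T, B2->T, B3->T, B3->T, B3->T, B3->F, B5->E, B4->T, B6->T; covered: B1=T, B2=T, B3=T, B3=F, B4=T, B5=E, B6=T
#10 (a=3, r=4, z=0) -> B1->F, B3->T, B3->T, B3->F, B5->E, B4->T, B6->T; covered: B1=F, B3=T, B3=F, B4=T, B5=E, B6=T
together the pool reaches 13 outcomes: B1=T, B1=F, B2=T, B3=T, B3=F, B4=T, B4=F, B5=S, B5=E, B6=T, B6=F, B7=F, B8=F
every size-1 subset falls short of the 13 outcomes (best: 8/13)
every size-2 subset falls short of the 13 outcomes (best: 12/13)
at size 3, {1, 3, 7} reaches all 13 outcomes; every lexicographically earlier size-3 subset fails
Answer: 3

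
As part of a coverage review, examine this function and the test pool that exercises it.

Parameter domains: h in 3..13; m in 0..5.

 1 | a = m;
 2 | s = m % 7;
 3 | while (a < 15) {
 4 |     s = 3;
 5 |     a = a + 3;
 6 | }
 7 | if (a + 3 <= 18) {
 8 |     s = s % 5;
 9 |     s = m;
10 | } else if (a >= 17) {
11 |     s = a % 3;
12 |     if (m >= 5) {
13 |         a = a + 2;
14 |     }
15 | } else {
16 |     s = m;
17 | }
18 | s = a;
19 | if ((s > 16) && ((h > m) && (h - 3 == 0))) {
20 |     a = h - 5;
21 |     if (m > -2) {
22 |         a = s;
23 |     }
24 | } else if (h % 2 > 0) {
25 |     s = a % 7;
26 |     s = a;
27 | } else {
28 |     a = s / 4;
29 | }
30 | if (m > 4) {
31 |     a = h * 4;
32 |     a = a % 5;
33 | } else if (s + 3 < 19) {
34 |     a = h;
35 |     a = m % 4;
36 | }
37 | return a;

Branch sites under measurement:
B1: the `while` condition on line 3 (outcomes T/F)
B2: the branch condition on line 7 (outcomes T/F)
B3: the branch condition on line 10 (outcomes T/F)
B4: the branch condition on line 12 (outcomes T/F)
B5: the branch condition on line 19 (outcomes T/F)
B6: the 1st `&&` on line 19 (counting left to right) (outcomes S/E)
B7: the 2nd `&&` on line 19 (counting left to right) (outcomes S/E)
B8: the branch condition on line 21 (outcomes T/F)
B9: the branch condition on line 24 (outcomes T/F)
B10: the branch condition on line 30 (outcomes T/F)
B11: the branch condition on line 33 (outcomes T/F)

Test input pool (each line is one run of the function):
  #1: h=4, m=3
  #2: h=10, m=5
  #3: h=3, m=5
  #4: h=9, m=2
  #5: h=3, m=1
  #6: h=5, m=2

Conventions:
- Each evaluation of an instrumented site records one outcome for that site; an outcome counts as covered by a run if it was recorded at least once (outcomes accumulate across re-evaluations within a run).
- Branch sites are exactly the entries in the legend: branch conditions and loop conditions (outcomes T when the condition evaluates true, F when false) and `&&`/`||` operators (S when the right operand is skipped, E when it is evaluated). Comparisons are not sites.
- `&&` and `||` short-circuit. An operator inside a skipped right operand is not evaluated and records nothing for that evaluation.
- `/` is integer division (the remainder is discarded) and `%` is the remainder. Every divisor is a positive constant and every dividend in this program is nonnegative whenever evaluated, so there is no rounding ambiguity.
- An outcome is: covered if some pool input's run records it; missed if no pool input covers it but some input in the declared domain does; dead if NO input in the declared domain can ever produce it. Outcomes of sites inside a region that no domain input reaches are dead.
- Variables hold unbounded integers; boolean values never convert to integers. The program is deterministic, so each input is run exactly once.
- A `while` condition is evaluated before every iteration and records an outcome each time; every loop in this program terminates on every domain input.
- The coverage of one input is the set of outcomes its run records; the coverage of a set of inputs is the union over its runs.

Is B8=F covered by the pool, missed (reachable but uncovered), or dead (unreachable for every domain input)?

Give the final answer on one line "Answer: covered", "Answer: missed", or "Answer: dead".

no pool input records B8=F
checking all 66 inputs in the declared domain: B8=F is never recorded -> dead

Answer: dead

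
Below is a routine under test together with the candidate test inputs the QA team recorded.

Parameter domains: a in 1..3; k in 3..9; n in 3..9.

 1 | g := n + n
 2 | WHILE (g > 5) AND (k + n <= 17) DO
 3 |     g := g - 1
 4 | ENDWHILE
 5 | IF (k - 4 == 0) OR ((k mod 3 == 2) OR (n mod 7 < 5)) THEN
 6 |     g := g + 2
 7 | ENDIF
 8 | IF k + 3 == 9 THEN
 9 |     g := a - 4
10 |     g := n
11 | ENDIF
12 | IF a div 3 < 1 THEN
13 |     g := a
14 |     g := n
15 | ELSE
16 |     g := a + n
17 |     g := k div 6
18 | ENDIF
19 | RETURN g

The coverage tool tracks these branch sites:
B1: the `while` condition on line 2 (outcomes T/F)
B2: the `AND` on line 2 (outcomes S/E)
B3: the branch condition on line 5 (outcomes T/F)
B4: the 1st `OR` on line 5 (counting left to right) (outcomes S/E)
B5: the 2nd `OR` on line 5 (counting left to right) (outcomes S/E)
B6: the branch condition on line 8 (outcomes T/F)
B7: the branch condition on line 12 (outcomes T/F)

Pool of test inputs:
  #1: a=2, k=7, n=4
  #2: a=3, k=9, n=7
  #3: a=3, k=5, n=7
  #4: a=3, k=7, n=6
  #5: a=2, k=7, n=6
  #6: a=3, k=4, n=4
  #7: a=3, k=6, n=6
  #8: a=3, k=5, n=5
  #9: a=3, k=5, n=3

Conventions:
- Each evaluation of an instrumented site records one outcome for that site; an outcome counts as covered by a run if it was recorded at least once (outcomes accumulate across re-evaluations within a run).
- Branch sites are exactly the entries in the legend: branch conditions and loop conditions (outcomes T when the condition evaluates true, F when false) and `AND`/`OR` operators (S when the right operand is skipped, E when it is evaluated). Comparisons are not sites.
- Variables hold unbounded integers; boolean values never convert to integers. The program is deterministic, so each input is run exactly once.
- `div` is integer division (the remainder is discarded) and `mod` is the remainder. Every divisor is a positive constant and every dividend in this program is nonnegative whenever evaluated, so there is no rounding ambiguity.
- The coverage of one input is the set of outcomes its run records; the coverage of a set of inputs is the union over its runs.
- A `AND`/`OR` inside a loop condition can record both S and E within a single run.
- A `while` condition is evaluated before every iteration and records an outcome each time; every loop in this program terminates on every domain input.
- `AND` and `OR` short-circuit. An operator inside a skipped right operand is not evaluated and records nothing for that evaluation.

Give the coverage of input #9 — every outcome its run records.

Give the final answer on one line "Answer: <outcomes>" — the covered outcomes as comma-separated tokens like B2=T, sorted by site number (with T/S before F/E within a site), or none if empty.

Simulating input #9 (a=3, k=5, n=3) step by step:
  B2->E, B1->T, B2->S, B1->F, B4->E, B5->S, B3->T, B6->F, B7->F
distinct outcomes covered: B1=T, B1=F, B2=S, B2=E, B3=T, B4=E, B5=S, B6=F, B7=F

Answer: B1=T, B1=F, B2=S, B2=E, B3=T, B4=E, B5=S, B6=F, B7=F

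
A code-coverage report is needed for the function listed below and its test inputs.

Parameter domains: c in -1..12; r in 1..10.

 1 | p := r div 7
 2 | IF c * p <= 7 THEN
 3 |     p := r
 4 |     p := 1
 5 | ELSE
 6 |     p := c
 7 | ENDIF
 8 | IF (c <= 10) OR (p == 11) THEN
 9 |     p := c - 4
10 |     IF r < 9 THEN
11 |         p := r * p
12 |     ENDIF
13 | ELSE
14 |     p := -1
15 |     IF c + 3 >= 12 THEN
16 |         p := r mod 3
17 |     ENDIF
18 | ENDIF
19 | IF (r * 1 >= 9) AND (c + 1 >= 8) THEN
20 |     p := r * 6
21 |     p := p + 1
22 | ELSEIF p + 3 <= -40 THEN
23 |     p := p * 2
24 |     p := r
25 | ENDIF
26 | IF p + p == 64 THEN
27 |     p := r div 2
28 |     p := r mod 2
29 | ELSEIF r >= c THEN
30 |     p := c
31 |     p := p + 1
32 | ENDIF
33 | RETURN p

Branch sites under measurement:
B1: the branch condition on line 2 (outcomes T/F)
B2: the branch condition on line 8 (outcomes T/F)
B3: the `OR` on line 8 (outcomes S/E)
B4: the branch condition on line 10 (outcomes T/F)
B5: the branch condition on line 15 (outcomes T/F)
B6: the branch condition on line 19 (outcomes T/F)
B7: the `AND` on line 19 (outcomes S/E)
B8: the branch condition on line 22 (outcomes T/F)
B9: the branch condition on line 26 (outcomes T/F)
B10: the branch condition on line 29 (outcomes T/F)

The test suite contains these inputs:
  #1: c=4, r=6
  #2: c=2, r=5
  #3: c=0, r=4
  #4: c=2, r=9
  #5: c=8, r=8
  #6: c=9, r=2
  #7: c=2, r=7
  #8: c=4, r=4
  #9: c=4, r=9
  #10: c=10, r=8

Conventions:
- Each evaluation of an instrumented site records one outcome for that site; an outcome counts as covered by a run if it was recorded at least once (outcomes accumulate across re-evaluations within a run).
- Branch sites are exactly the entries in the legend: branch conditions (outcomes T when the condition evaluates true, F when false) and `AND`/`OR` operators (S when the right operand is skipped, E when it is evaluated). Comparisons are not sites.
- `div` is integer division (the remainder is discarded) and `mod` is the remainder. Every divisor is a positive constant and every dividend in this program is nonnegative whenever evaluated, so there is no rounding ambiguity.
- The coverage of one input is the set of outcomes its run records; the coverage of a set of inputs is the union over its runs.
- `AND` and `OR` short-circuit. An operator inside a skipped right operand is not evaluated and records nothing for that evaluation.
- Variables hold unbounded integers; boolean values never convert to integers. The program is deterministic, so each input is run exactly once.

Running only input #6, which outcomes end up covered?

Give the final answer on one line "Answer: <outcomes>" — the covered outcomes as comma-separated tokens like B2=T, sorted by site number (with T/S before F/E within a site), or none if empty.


Simulating input #6 (c=9, r=2) step by step:
  B1->T, B3->S, B2->T, B4->T, B7->S, B6->F, B8->F, B9->F, B10->F
collecting distinct outcomes: B1=T, B2=T, B3=S, B4=T, B6=F, B7=S, B8=F, B9=F, B10=F
Answer: B1=T, B2=T, B3=S, B4=T, B6=F, B7=S, B8=F, B9=F, B10=F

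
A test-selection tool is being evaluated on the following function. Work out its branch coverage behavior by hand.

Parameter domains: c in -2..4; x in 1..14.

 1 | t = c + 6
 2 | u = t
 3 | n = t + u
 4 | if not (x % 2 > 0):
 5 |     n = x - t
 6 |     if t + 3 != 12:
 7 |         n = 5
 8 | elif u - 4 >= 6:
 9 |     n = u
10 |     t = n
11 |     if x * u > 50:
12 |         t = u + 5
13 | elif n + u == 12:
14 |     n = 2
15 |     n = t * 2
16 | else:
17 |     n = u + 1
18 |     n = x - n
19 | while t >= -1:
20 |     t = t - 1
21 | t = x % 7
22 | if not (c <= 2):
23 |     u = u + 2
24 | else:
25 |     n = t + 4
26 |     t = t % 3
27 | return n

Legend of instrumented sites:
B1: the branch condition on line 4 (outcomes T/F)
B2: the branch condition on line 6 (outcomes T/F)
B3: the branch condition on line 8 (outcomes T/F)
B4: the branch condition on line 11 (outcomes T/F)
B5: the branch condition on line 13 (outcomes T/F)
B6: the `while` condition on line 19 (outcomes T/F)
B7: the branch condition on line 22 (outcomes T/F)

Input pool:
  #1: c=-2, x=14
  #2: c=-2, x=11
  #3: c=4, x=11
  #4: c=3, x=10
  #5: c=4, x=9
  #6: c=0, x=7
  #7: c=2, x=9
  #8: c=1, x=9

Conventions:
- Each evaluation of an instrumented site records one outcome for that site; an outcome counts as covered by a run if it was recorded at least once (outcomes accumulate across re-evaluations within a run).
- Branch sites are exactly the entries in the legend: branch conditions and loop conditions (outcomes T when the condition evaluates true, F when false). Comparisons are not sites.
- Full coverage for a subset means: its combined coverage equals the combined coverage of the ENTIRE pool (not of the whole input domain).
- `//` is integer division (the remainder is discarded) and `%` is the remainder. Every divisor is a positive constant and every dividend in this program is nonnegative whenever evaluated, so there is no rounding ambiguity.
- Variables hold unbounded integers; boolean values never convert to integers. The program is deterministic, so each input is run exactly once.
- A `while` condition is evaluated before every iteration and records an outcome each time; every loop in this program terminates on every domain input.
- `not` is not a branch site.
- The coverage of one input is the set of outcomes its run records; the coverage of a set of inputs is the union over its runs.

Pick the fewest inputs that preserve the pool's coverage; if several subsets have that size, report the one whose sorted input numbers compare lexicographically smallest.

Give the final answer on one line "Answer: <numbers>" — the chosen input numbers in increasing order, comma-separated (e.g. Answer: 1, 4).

#1 (c=-2, x=14) -> B1->T, B2->T, B6->T, B6->T, B6->T, B6->T, B6->T, B6->T, B6->F, B7->F; covered: B1=T, B2=T, B6=T, B6=F, B7=F
#2 (c=-2, x=11) -> B1->F, B3->F, B5->T, B6->T, B6->T, B6->T, B6->T, B6->T, B6->T, B6->F, B7->F; covered: B1=F, B3=F, B5=T, B6=T, B6=F, B7=F
#3 (c=4, x=11) -> B1->F, B3->T, B4->T, B6->T, B6->T, B6->T, B6->T, B6->T, B6->T, B6->T, B6->T, B6->T, B6->T, B6->T, ...; covered: B1=F, B3=T, B4=T, B6=T, B6=F, B7=T
#4 (c=3, x=10) -> B1->T, B2->F, B6->T, B6->T, B6->T, B6->T, B6->T, B6->T, B6->T, B6->T, B6->T, B6->T, B6->T, B6->F, ...; covered: B1=T, B2=F, B6=T, B6=F, B7=T
#5 (c=4, x=9) -> B1->F, B3->T, B4->T, B6->T, B6->T, B6->T, B6->T, B6->T, B6->T, B6->T, B6->T, B6->T, B6->T, B6->T, ...; covered: B1=F, B3=T, B4=T, B6=T, B6=F, B7=T
#6 (c=0, x=7) -> B1->F, B3->F, B5->F, B6->T, B6->T, B6->T, B6->T, B6->T, B6->T, B6->T, B6->T, B6->F, B7->F; covered: B1=F, B3=F, B5=F, B6=T, B6=F, B7=F
#7 (c=2, x=9) -> B1->F, B3->F, B5->F, B6->T, B6->T, B6->T, B6->T, B6->T, B6->T, B6->T, B6->T, B6->T, B6->T, B6->F, ...; covered: B1=F, B3=F, B5=F, B6=T, B6=F, B7=F
#8 (c=1, x=9) -> B1->F, B3->F, B5->F, B6->T, B6->T, B6->T, B6->T, B6->T, B6->T, B6->T, B6->T, B6->T, B6->F, B7->F; covered: B1=F, B3=F, B5=F, B6=T, B6=F, B7=F
pool-wide coverage (13 outcomes): B1=T, B1=F, B2=T, B2=F, B3=T, B3=F, B4=T, B5=T, B5=F, B6=T, B6=F, B7=T, B7=F
no size-1 subset reaches all 13 outcomes (best union: 6/13)
no size-2 subset reaches all 13 outcomes (best union: 9/13)
no size-3 subset reaches all 13 outcomes (best union: 11/13)
no size-4 subset reaches all 13 outcomes (best union: 12/13)
at size 5, {1, 2, 3, 4, 6} reaches all 13 outcomes; every lexicographically earlier size-5 subset fails

Answer: 1, 2, 3, 4, 6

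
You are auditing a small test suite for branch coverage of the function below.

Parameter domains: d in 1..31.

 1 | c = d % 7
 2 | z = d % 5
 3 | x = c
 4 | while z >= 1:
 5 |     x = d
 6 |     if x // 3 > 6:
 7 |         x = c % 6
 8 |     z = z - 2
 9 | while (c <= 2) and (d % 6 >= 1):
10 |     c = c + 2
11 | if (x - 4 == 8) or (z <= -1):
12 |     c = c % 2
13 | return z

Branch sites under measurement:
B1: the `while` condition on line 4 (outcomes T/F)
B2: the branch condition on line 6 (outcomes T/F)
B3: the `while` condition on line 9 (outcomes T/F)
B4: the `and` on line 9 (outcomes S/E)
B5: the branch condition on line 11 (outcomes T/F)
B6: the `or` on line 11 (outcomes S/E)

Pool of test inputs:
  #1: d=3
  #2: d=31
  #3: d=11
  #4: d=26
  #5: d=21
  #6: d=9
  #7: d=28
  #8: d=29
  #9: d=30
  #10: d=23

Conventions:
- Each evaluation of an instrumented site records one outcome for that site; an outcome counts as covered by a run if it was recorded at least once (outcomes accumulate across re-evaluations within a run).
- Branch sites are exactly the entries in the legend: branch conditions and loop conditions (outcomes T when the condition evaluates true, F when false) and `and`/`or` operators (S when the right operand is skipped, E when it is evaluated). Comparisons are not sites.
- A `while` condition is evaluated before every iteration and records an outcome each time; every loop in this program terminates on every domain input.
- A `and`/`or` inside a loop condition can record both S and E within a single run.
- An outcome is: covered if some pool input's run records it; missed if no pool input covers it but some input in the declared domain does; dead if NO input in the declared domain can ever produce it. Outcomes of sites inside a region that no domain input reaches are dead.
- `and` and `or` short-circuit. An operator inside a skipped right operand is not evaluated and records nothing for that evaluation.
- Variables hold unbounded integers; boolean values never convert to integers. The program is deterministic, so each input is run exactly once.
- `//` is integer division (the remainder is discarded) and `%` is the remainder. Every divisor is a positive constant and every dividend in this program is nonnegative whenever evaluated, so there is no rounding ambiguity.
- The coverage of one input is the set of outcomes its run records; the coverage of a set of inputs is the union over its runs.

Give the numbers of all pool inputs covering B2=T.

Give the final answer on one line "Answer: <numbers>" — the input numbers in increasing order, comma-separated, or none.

input #1 (d=3): never hits B2=T
input #2 (d=31): hits B2=T
input #3 (d=11): never hits B2=T
input #4 (d=26): hits B2=T
input #5 (d=21): hits B2=T
input #6 (d=9): never hits B2=T
input #7 (d=28): hits B2=T
input #8 (d=29): hits B2=T
input #9 (d=30): never hits B2=T
input #10 (d=23): hits B2=T

Answer: 2, 4, 5, 7, 8, 10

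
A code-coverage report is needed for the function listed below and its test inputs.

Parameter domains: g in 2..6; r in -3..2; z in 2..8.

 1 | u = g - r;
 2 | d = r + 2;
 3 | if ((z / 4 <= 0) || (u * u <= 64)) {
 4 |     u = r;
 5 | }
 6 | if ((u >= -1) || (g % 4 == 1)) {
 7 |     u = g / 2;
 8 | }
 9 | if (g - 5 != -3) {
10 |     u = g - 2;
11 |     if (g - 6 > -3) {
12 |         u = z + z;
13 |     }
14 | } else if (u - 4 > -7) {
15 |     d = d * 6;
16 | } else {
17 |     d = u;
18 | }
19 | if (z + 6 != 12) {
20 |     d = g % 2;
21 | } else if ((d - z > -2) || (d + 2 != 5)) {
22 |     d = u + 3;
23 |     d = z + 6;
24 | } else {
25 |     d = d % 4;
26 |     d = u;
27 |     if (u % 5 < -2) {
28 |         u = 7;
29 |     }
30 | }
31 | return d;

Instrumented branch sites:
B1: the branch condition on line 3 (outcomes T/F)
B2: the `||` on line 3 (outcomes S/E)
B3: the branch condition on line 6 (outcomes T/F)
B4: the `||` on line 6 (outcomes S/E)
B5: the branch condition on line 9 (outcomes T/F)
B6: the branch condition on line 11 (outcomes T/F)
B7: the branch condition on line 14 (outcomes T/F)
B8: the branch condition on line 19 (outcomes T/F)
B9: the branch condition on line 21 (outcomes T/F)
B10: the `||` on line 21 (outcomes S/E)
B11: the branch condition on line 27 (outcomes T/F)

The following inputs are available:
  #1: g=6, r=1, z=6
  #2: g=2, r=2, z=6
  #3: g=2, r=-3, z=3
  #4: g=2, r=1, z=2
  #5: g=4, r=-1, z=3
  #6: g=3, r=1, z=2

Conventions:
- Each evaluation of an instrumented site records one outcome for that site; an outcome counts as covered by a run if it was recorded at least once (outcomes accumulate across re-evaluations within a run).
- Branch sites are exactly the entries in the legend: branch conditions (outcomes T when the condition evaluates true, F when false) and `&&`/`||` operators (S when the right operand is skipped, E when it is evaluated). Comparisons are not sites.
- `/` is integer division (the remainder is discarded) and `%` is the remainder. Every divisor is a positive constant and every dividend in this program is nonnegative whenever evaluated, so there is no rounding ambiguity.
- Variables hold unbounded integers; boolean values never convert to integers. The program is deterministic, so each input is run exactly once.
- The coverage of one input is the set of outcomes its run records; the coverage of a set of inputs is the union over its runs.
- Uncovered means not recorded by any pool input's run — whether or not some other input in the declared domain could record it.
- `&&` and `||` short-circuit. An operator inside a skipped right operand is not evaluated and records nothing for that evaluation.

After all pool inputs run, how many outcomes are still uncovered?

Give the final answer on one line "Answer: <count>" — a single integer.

test 1 (g=6, r=1, z=6) fires B2->E, B1->T, B4->S, B3->T, B5->T, B6->T, B8->F, B10->E, B9->F, B11->F; hits B1=T, B2=E, B3=T, B4=S, B5=T, B6=T, B8=F, B9=F, B10=E, B11=F
test 2 (g=2, r=2, z=6) fires B2->E, B1->T, B4->S, B3->T, B5->F, B7->T, B8->F, B10->S, B9->T; hits B1=T, B2=E, B3=T, B4=S, B5=F, B7=T, B8=F, B9=T, B10=S
test 3 (g=2, r=-3, z=3) fires B2->S, B1->T, B4->E, B3->F, B5->F, B7->F, B8->T; hits B1=T, B2=S, B3=F, B4=E, B5=F, B7=F, B8=T
test 4 (g=2, r=1, z=2) fires B2->S, B1->T, B4->S, B3->T, B5->F, B7->T, B8->T; hits B1=T, B2=S, B3=T, B4=S, B5=F, B7=T, B8=T
test 5 (g=4, r=-1, z=3) fires B2->S, B1->T, B4->S, B3->T, B5->T, B6->T, B8->T; hits B1=T, B2=S, B3=T, B4=S, B5=T, B6=T, B8=T
test 6 (g=3, r=1, z=2) fires B2->S, B1->T, B4->S, B3->T, B5->T, B6->F, B8->T; hits B1=T, B2=S, B3=T, B4=S, B5=T, B6=F, B8=T
union over the pool: B1=T, B2=S, B2=E, B3=T, B3=F, B4=S, B4=E, B5=T, B5=F, B6=T, B6=F, B7=T, B7=F, B8=T, B8=F, B9=T, B9=F, B10=S, B10=E, B11=F
uncovered (2 of 22): B1=F, B11=T

Answer: 2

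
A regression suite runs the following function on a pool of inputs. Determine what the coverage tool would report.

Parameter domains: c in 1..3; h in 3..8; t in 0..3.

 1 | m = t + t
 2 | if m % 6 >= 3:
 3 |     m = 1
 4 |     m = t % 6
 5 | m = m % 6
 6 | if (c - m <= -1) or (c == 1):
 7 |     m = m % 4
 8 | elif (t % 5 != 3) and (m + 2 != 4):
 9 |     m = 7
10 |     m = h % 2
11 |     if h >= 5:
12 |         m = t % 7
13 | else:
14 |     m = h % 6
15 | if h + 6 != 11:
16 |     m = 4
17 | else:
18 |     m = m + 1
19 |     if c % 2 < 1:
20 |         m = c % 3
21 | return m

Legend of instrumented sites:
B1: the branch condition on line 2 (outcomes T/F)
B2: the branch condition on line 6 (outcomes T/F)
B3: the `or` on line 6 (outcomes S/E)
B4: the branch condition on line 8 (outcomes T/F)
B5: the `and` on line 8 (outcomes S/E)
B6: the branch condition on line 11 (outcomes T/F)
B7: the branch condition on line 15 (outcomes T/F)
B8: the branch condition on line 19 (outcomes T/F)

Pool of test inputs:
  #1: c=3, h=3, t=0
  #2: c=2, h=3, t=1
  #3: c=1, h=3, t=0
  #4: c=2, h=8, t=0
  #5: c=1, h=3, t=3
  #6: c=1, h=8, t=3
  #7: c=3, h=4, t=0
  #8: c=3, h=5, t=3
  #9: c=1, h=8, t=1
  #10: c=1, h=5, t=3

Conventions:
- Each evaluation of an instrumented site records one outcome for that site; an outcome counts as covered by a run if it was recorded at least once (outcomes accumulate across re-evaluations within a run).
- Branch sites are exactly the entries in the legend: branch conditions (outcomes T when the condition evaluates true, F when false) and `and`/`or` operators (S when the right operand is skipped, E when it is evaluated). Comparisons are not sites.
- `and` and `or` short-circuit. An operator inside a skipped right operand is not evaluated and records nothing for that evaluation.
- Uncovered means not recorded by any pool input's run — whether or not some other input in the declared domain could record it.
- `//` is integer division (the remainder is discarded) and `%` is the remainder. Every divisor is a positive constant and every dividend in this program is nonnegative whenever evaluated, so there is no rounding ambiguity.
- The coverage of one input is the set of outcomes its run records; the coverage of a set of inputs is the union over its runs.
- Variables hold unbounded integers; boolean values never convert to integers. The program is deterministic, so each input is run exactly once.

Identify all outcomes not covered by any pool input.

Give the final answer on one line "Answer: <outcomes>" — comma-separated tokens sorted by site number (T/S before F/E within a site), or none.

#1 (c=3, h=3, t=0) -> B1->F, B3->E, B2->F, B5->E, B4->T, B6->F, B7->T; covered: B1=F, B2=F, B3=E, B4=T, B5=E, B6=F, B7=T
#2 (c=2, h=3, t=1) -> B1->F, B3->E, B2->F, B5->E, B4->F, B7->T; covered: B1=F, B2=F, B3=E, B4=F, B5=E, B7=T
#3 (c=1, h=3, t=0) -> B1->F, B3->E, B2->T, B7->T; covered: B1=F, B2=T, B3=E, B7=T
#4 (c=2, h=8, t=0) -> B1->F, B3->E, B2->F, B5->E, B4->T, B6->T, B7->T; covered: B1=F, B2=F, B3=E, B4=T, B5=E, B6=T, B7=T
#5 (c=1, h=3, t=3) -> B1->F, B3->E, B2->T, B7->T; covered: B1=F, B2=T, B3=E, B7=T
#6 (c=1, h=8, t=3) -> B1->F, B3->E, B2->T, B7->T; covered: B1=F, B2=T, B3=E, B7=T
#7 (c=3, h=4, t=0) -> B1->F, B3->E, B2->F, B5->E, B4->T, B6->F, B7->T; covered: B1=F, B2=F, B3=E, B4=T, B5=E, B6=F, B7=T
#8 (c=3, h=5, t=3) -> B1->F, B3->E, B2->F, B5->S, B4->F, B7->F, B8->F; covered: B1=F, B2=F, B3=E, B4=F, B5=S, B7=F, B8=F
#9 (c=1, h=8, t=1) -> B1->F, B3->S, B2->T, B7->T; covered: B1=F, B2=T, B3=S, B7=T
#10 (c=1, h=5, t=3) -> B1->F, B3->E, B2->T, B7->F, B8->F; covered: B1=F, B2=T, B3=E, B7=F, B8=F
union over the pool: B1=F, B2=T, B2=F, B3=S, B3=E, B4=T, B4=F, B5=S, B5=E, B6=T, B6=F, B7=T, B7=F, B8=F
uncovered (2 of 16): B1=T, B8=T

Answer: B1=T, B8=T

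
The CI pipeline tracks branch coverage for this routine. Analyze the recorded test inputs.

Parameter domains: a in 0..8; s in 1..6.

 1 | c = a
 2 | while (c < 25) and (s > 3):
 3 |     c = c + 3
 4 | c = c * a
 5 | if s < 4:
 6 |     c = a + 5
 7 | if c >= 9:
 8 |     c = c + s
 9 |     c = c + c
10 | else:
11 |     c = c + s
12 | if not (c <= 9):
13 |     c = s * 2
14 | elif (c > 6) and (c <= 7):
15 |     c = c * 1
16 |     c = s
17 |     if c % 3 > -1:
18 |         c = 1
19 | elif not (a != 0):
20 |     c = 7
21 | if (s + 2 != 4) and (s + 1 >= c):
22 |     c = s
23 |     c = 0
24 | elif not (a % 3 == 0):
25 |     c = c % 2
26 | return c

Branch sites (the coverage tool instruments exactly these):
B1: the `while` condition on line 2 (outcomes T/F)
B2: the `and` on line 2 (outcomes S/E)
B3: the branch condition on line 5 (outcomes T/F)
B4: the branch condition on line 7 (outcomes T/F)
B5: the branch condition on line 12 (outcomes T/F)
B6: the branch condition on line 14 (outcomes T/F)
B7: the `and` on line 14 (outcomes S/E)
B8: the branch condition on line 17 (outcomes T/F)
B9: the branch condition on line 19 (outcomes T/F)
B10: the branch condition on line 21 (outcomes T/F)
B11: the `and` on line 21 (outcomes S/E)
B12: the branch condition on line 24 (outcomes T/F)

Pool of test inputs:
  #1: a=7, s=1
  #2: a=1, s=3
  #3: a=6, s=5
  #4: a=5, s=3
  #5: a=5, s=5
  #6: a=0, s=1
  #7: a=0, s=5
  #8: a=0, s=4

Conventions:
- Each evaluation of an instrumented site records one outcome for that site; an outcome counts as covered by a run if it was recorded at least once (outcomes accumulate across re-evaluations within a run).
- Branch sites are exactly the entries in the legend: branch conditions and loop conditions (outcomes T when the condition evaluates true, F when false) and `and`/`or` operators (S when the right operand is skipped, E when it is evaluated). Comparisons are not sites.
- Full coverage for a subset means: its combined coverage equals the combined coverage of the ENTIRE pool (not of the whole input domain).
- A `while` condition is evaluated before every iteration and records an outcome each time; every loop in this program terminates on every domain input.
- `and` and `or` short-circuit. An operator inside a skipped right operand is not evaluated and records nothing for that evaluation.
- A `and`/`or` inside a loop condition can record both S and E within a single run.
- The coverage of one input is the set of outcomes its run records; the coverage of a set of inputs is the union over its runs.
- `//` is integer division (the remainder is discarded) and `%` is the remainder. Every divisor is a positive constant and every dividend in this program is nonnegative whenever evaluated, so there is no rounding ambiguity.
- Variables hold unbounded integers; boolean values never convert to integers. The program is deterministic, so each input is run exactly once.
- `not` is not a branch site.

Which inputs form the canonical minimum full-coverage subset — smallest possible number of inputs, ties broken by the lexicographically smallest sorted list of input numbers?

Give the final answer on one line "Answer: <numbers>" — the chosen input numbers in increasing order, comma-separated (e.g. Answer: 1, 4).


run #1 (a=7, s=1) records B1=F, B2=E, B3=T, B4=T, B5=T, B10=T, B11=E
run #2 (a=1, s=3) records B1=F, B2=E, B3=T, B4=F, B5=F, B6=F, B7=E, B9=F, B10=F, B11=E, B12=T
run #3 (a=6, s=5) records B1=T, B1=F, B2=S, B2=E, B3=F, B4=T, B5=T, B10=F, B11=E, B12=F
run #4 (a=5, s=3) records B1=F, B2=E, B3=T, B4=T, B5=T, B10=F, B11=E, B12=T
run #5 (a=5, s=5) records B1=T, B1=F, B2=S, B2=E, B3=F, B4=T, B5=T, B10=F, B11=E, B12=T
run #6 (a=0, s=1) records B1=F, B2=E, B3=T, B4=F, B5=F, B6=F, B7=S, B9=T, B10=F, B11=E, B12=F
run #7 (a=0, s=5) records B1=T, B1=F, B2=S, B2=E, B3=F, B4=F, B5=F, B6=F, B7=S, B9=T, B10=F, B11=E, B12=F
run #8 (a=0, s=4) records B1=T, B1=F, B2=S, B2=E, B3=F, B4=F, B5=F, B6=F, B7=S, B9=T, B10=F, B11=E, B12=F
union over all inputs: B1=T, B1=F, B2=S, B2=E, B3=T, B3=F, B4=T, B4=F, B5=T, B5=F, B6=F, B7=S, B7=E, B9=T, B9=F, B10=T, B10=F, B11=E, B12=T, B12=F (20 outcomes)
no size-1 subset reaches all 20 outcomes (best union: 13/20)
no size-2 subset reaches all 20 outcomes (best union: 17/20)
at size 3, {1, 2, 7} reaches all 20 outcomes; every lexicographically earlier size-3 subset fails
Answer: 1, 2, 7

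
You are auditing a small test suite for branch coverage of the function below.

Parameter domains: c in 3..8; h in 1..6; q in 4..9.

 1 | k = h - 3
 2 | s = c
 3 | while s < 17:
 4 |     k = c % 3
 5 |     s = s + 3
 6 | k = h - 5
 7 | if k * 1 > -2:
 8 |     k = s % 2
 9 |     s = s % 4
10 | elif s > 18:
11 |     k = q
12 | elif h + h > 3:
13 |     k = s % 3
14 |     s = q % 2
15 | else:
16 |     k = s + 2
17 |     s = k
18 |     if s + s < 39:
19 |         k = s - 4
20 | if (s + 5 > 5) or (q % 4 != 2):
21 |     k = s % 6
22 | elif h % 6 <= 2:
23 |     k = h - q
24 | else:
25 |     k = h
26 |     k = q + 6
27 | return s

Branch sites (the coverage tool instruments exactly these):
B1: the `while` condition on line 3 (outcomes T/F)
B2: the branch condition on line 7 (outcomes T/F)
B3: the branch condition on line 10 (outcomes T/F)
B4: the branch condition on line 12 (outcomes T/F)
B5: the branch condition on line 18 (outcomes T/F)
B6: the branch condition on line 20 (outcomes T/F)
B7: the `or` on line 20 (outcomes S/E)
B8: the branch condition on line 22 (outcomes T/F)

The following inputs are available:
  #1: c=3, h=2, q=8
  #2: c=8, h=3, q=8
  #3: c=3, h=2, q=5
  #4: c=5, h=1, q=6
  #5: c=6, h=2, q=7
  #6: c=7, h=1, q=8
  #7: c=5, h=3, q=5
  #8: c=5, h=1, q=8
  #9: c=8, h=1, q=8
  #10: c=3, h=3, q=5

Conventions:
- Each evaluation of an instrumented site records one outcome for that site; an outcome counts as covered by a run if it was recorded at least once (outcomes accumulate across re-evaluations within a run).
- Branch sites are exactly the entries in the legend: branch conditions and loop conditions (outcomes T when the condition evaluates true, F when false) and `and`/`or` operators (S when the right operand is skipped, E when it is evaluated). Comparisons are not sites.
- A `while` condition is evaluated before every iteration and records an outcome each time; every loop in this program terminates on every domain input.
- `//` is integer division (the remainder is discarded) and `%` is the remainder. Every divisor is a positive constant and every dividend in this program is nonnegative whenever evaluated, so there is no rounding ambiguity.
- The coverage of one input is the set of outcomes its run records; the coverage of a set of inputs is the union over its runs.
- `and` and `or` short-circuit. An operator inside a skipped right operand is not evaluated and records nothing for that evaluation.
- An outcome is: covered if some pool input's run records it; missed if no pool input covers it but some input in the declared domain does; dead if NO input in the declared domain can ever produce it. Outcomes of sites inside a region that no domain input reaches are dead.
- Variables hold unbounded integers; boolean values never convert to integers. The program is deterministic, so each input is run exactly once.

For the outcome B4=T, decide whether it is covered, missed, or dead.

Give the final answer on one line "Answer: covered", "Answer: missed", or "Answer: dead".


B4=T is recorded by pool input(s) 1, 2, 3, 5, 7, 10 -> covered
Answer: covered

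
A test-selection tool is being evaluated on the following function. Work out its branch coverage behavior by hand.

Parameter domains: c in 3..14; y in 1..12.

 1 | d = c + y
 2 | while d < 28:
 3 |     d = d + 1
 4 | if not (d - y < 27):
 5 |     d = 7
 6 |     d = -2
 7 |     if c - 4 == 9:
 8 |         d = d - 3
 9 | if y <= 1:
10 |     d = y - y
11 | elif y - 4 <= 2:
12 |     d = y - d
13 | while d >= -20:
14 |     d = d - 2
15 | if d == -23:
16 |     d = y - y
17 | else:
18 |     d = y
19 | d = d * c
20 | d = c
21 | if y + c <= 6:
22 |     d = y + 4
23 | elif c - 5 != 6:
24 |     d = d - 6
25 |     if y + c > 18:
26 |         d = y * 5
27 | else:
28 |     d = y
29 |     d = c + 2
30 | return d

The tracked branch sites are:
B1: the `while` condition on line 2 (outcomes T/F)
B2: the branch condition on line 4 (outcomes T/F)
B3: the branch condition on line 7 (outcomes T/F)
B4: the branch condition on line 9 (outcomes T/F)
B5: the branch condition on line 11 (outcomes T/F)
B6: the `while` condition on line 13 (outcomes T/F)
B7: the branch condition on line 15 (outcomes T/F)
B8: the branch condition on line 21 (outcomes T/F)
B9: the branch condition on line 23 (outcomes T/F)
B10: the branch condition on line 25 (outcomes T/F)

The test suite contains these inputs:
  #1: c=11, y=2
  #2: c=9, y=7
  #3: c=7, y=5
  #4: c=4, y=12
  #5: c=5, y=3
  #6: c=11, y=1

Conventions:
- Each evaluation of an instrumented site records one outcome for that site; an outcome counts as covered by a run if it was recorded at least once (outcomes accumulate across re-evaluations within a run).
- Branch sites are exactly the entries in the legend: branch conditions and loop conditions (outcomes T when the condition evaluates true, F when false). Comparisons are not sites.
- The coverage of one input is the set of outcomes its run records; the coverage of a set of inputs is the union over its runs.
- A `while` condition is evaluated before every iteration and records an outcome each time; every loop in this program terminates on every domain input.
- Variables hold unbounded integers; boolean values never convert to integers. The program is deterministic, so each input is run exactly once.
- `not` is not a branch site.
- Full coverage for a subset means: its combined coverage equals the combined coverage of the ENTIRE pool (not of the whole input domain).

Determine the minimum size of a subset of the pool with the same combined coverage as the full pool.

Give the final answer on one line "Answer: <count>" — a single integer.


run #1 (c=11, y=2) runs B1->T, B1->T, B1->T, B1->T, B1->T, B1->T, B1->T, B1->T, B1->T, B1->T, B1->T, B1->T, B1->T, B1->T, ...; records B1=T, B1=F, B2=F, B4=F, B5=T, B6=F, B7=F, B8=F, B9=F
run #2 (c=9, y=7) runs B1->T, B1->T, B1->T, B1->T, B1->T, B1->T, B1->T, B1->T, B1->T, B1->T, B1->T, B1->T, B1->F, B2->F, ...; records B1=T, B1=F, B2=F, B4=F, B5=F, B6=T, B6=F, B7=F, B8=F, B9=T, B10=F
run #3 (c=7, y=5) runs B1->T, B1->T, B1->T, B1->T, B1->T, B1->T, B1->T, B1->T, B1->T, B1->T, B1->T, B1->T, B1->T, B1->T, ...; records B1=T, B1=F, B2=F, B4=F, B5=T, B6=F, B7=T, B8=F, B9=T, B10=F
run #4 (c=4, y=12) runs B1->T, B1->T, B1->T, B1->T, B1->T, B1->T, B1->T, B1->T, B1->T, B1->T, B1->T, B1->T, B1->F, B2->F, ...; records B1=T, B1=F, B2=F, B4=F, B5=F, B6=T, B6=F, B7=F, B8=F, B9=T, B10=F
run #5 (c=5, y=3) runs B1->T, B1->T, B1->T, B1->T, B1->T, B1->T, B1->T, B1->T, B1->T, B1->T, B1->T, B1->T, B1->T, B1->T, ...; records B1=T, B1=F, B2=F, B4=F, B5=T, B6=F, B7=F, B8=F, B9=T, B10=F
run #6 (c=11, y=1) runs B1->T, B1->T, B1->T, B1->T, B1->T, B1->T, B1->T, B1->T, B1->T, B1->T, B1->T, B1->T, B1->T, B1->T, ...; records B1=T, B1=F, B2=T, B3=F, B4=T, B6=T, B6=F, B7=F, B8=F, B9=F
the full pool covers 17 outcomes: B1=T, B1=F, B2=T, B2=F, B3=F, B4=T, B4=F, B5=T, B5=F, B6=T, B6=F, B7=T, B7=F, B8=F, B9=T, B9=F, B10=F
every size-1 subset falls short of the 17 outcomes (best: 11/17)
every size-2 subset falls short of the 17 outcomes (best: 16/17)
inputs {2, 3, 6} (size 3) cover everything; no size-3 subset with a lexicographically smaller index list covers all 17
Answer: 3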